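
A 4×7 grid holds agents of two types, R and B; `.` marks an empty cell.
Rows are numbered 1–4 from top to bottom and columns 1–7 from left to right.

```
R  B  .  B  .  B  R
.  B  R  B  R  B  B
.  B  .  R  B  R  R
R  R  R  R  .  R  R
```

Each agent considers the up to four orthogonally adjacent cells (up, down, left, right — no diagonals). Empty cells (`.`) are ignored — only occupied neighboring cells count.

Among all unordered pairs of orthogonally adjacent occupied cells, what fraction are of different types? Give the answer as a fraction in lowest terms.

Scan each occupied cell's neighbors to the right and below so each pair is counted once.
From row 1: 3 unlike of 6 pairs (running 3/6).
From row 2: 8 unlike of 10 pairs (running 11/16).
From row 3: 3 unlike of 7 pairs (running 14/23).
From row 4: 0 unlike of 4 pairs (running 14/27).
Total adjacent occupied pairs: 27; unlike-type pairs: 14.
14/27 is already in lowest terms.

14/27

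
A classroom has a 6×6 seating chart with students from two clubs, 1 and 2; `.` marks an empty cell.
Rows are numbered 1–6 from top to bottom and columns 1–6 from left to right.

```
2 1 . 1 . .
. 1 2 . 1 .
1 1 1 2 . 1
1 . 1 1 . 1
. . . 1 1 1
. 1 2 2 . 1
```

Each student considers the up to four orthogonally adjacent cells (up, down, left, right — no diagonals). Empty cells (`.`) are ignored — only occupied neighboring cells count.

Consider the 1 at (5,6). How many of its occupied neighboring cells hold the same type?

Occupied neighbors of (5,6): (4,6)=1, (6,6)=1, (5,5)=1.
Same type (1): 3 of 3.

3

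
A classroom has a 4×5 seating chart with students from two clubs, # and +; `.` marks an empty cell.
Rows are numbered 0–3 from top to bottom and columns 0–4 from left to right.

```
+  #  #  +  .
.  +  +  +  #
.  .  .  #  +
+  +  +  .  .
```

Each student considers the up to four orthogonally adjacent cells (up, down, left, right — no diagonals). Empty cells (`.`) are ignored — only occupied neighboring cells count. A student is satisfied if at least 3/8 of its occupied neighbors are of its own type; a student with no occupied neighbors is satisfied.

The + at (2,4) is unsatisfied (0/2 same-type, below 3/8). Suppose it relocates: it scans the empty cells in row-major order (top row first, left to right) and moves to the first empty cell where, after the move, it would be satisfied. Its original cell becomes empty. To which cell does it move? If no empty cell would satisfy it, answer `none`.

(0,4)

Vacating (2,4). Empty cells in order:
  (0,4): 1/2 same-type → satisfied — stop here.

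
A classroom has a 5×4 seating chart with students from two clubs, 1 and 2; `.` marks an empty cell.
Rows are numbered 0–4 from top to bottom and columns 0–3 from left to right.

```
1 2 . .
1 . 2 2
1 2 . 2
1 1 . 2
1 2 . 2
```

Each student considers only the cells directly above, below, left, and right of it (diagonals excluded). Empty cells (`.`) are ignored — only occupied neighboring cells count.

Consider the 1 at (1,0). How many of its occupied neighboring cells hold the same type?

Occupied neighbors of (1,0): (0,0)=1, (2,0)=1.
Same type (1): 2 of 2.

2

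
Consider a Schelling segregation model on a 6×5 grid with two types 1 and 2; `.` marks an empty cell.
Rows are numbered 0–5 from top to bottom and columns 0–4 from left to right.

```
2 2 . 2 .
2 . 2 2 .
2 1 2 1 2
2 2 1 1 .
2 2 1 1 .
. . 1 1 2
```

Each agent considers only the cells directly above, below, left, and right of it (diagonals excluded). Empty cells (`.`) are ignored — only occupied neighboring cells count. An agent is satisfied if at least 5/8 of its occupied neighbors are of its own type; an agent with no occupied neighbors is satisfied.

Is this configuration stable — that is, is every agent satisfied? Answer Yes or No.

Row 0: (0,0)2 2/2 ok · (0,1)2 1/1 ok · (0,3)2 1/1 ok
Row 1: (1,0)2 2/2 ok · (1,2)2 2/2 ok · (1,3)2 2/3 ok
Row 2: (2,0)2 2/3 ok · (2,1)1 0/3 unhappy · (2,2)2 1/4 unhappy · (2,3)1 1/4 unhappy · (2,4)2 0/1 unhappy
Row 3: (3,0)2 3/3 ok · (3,1)2 2/4 unhappy · (3,2)1 2/4 unhappy · (3,3)1 3/3 ok
Row 4: (4,0)2 2/2 ok · (4,1)2 2/3 ok · (4,2)1 3/4 ok · (4,3)1 3/3 ok
Row 5: (5,2)1 2/2 ok · (5,3)1 2/3 ok · (5,4)2 0/1 unhappy
For instance (2,1) has only 0/3 same-type neighbors, below 5/8.

No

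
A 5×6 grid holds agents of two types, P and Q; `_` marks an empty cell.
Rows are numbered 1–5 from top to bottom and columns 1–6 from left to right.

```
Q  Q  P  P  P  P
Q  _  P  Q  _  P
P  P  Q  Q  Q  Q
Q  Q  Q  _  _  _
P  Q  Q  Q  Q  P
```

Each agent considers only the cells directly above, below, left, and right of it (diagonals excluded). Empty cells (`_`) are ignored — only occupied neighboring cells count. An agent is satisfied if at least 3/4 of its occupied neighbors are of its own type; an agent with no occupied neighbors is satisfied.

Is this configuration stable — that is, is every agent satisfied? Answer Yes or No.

No

(1,1)Q 2/2 satisfied
(1,2)Q 1/2 not
(1,3)P 2/3 not
(1,4)P 2/3 not
(1,5)P 2/2 satisfied
(1,6)P 2/2 satisfied
(2,1)Q 1/2 not
(2,3)P 1/3 not
(2,4)Q 1/3 not
(2,6)P 1/2 not
(3,1)P 1/3 not
(3,2)P 1/3 not
(3,3)Q 2/4 not
(3,4)Q 3/3 satisfied
(3,5)Q 2/2 satisfied
(3,6)Q 1/2 not
(4,1)Q 1/3 not
(4,2)Q 3/4 satisfied
(4,3)Q 3/3 satisfied
(5,1)P 0/2 not
(5,2)Q 2/3 not
(5,3)Q 3/3 satisfied
(5,4)Q 2/2 satisfied
(5,5)Q 1/2 not
(5,6)P 0/1 not
For instance (1,2) has only 1/2 same-type neighbors, below 3/4.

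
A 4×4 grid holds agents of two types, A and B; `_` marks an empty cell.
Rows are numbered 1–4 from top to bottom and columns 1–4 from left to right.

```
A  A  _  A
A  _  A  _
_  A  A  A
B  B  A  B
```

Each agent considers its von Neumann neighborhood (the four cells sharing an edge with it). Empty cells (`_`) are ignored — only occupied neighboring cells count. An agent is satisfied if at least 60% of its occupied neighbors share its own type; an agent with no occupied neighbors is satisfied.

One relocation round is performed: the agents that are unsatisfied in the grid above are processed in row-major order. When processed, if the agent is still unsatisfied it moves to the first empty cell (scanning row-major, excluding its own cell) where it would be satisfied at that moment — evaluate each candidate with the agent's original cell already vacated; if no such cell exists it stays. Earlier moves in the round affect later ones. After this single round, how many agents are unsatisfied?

Initially unsatisfied (in order): (3,2), (3,4), (4,2), (4,3), (4,4).
  (3,2) → (1,3).
  (3,4) → (2,2).
  (4,2): no empty cell satisfies it; stays.
  (4,3) → (2,4).
  (4,4): now satisfied by earlier moves; stays.
Resulting grid:
A A A A
A A A A
_ _ A _
B B _ B
All satisfied now.

0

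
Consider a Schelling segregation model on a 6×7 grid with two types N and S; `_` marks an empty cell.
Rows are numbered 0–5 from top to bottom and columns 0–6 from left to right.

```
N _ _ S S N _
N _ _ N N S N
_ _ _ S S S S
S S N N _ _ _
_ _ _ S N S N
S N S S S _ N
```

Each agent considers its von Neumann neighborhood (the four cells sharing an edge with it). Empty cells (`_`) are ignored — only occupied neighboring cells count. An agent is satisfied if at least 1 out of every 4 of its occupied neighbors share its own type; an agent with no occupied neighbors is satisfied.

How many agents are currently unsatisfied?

Row 0: (0,0)N 1/1 ok · (0,3)S 1/2 ok · (0,4)S 1/3 ok · (0,5)N 0/2 unhappy
Row 1: (1,0)N 1/1 ok · (1,3)N 1/3 ok · (1,4)N 1/4 ok · (1,5)S 1/4 ok · (1,6)N 0/2 unhappy
Row 2: (2,3)S 1/3 ok · (2,4)S 2/3 ok · (2,5)S 3/3 ok · (2,6)S 1/2 ok
Row 3: (3,0)S 1/1 ok · (3,1)S 1/2 ok · (3,2)N 1/2 ok · (3,3)N 1/3 ok
Row 4: (4,3)S 1/3 ok · (4,4)N 0/3 unhappy · (4,5)S 0/2 unhappy · (4,6)N 1/2 ok
Row 5: (5,0)S 0/1 unhappy · (5,1)N 0/2 unhappy · (5,2)S 1/2 ok · (5,3)S 3/3 ok · (5,4)S 1/2 ok · (5,6)N 1/1 ok
Unsatisfied: (0,5), (1,6), (4,4), (4,5), (5,0), (5,1) — 6 in total.

6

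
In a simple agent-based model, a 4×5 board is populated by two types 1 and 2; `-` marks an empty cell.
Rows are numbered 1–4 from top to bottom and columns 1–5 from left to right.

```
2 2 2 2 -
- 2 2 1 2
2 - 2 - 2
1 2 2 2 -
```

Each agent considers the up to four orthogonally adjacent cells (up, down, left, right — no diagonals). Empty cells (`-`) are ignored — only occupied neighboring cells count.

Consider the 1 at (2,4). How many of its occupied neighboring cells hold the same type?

0

Occupied neighbors of (2,4): (1,4)=2, (2,3)=2, (2,5)=2.
Same type (1): 0 of 3.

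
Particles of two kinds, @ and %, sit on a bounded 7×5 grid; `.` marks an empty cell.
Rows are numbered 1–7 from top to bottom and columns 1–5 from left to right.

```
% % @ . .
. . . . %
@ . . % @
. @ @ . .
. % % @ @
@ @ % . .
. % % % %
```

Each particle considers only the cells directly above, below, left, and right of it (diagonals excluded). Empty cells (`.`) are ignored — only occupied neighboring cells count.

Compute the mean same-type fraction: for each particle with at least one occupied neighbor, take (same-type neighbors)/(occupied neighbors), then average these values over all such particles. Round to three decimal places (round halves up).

Row 1: (1,1)% 1/1 · (1,2)% 1/2 · (1,3)@ 0/1
Row 2: (2,5)% 0/1
Row 3: (3,1)@ — no occupied neighbors · (3,4)% 0/1 · (3,5)@ 0/2
Row 4: (4,2)@ 1/2 · (4,3)@ 1/2
Row 5: (5,2)% 1/3 · (5,3)% 2/4 · (5,4)@ 1/2 · (5,5)@ 1/1
Row 6: (6,1)@ 1/1 · (6,2)@ 1/4 · (6,3)% 2/3
Row 7: (7,2)% 1/2 · (7,3)% 3/3 · (7,4)% 2/2 · (7,5)% 1/1
Sum over 19 particles: 1/1 + 1/2 + 0/1 + 0/1 + 0/1 + 0/2 + 1/2 + 1/2 + 1/3 + 2/4 + 1/2 + 1/1 + 1/1 + 1/4 + 2/3 + 1/2 + 3/3 + 2/2 + 1/1 = 41/4; mean = 41/4 ÷ 19 = 41/76 = 0.539473… → 0.539.

0.539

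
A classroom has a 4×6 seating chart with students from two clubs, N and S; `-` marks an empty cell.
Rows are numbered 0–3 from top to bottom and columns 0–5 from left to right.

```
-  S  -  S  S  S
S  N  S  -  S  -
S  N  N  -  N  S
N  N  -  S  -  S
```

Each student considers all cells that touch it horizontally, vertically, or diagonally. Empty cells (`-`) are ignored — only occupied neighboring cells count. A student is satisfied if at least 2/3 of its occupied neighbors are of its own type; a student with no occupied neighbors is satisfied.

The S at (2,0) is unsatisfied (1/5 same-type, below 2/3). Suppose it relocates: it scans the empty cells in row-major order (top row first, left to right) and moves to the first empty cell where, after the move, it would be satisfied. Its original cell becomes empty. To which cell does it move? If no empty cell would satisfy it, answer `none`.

Vacating (2,0). Empty cells in order:
  (0,0): 2/3 same-type → satisfied — stop here.

(0,0)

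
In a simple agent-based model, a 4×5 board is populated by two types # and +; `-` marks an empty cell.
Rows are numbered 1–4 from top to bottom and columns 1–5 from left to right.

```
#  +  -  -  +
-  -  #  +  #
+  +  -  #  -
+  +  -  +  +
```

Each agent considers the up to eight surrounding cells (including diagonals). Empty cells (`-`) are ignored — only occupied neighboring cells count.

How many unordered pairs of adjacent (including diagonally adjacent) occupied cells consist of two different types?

Scan each occupied cell's neighbors to the right and below (and the two forward diagonals) so each pair is counted once.
Row 1: #(1,1)–+(1,2)≠ +(1,2)–#(2,3)≠ +(1,5)–#(2,5)≠ +(1,5)–+(2,4)=  → 3/4 unlike.
Row 2: #(2,3)–+(2,4)≠ #(2,3)–#(3,4)= #(2,3)–+(3,2)≠ +(2,4)–#(2,5)≠ +(2,4)–#(3,4)≠ #(2,5)–#(3,4)=  → 4/6 unlike.
Row 3: +(3,1)–+(3,2)= +(3,1)–+(4,1)= +(3,1)–+(4,2)= +(3,2)–+(4,2)= +(3,2)–+(4,1)= #(3,4)–+(4,4)≠ #(3,4)–+(4,5)≠  → 2/7 unlike.
Row 4: +(4,1)–+(4,2)= +(4,4)–+(4,5)=  → 0/2 unlike.
Total adjacent occupied pairs: 19; unlike-type pairs: 9.

9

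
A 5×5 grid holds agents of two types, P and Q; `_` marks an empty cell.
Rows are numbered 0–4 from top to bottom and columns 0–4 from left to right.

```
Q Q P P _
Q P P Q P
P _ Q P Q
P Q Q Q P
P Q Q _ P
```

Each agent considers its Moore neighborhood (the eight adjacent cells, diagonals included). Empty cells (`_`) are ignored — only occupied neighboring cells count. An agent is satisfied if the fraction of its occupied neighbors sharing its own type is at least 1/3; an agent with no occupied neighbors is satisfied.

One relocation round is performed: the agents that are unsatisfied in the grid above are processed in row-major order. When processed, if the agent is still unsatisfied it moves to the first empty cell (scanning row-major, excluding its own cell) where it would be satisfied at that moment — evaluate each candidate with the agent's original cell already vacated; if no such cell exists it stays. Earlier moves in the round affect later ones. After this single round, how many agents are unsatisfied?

Initially unsatisfied (in order): (1,3).
  (1,3) → (2,1).
Resulting grid:
Q Q P P _
Q P P _ P
P Q Q P Q
P Q Q Q P
P Q Q _ P
Unsatisfied now: (2,4).

1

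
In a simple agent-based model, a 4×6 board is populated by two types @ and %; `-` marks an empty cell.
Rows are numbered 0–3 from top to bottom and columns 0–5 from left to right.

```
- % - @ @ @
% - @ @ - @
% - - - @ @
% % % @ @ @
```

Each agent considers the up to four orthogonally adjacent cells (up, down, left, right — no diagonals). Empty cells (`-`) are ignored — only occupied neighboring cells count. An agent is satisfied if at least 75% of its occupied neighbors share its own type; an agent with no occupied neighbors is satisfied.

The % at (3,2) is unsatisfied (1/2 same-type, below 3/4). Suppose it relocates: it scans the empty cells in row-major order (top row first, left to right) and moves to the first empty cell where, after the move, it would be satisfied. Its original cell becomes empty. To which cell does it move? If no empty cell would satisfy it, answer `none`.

Vacating (3,2). Empty cells in order:
  (0,0): 2/2 same-type → satisfied — stop here.

(0,0)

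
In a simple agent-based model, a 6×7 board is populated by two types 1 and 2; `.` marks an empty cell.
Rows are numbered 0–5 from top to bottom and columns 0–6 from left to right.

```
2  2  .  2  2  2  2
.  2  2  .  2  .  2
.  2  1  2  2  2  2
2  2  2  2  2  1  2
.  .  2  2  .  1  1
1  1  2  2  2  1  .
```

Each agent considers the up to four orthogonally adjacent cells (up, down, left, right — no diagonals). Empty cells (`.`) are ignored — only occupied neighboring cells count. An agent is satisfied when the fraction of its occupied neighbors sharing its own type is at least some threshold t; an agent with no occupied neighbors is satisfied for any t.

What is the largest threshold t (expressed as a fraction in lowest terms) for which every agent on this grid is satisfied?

(0,0)2 1/1
(0,1)2 2/2
(0,3)2 1/1
(0,4)2 3/3
(0,5)2 2/2
(0,6)2 2/2
(1,1)2 3/3
(1,2)2 1/2
(1,4)2 2/2
(1,6)2 2/2
(2,1)2 2/3
(2,2)1 0/4
(2,3)2 2/3
(2,4)2 4/4
(2,5)2 2/3
(2,6)2 3/3
(3,0)2 1/1
(3,1)2 3/3
(3,2)2 3/4
(3,3)2 4/4
(3,4)2 2/3
(3,5)1 1/4
(3,6)2 1/3
(4,2)2 3/3
(4,3)2 3/3
(4,5)1 3/3
(4,6)1 1/2
(5,0)1 1/1
(5,1)1 1/2
(5,2)2 2/3
(5,3)2 3/3
(5,4)2 1/2
(5,5)1 1/2
The smallest same-type fraction is 0/4 at (2,2), which reduces to 0/1. Any threshold above that leaves this agent unsatisfied.

0/1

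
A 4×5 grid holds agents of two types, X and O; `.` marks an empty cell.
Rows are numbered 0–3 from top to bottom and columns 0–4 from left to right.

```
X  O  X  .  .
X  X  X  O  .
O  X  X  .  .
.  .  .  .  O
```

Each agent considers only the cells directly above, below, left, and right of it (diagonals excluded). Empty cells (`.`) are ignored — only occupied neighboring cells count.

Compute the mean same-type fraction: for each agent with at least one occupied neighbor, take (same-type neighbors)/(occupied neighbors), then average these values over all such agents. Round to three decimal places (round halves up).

(0,0)X 1/2
(0,1)O 0/3
(0,2)X 1/2
(1,0)X 2/3
(1,1)X 3/4
(1,2)X 3/4
(1,3)O 0/1
(2,0)O 0/2
(2,1)X 2/3
(2,2)X 2/2
(3,4)O — no occupied neighbors
Sum over 10 agents: 1/2 + 0/3 + 1/2 + 2/3 + 3/4 + 3/4 + 0/1 + 0/2 + 2/3 + 2/2 = 29/6; mean = 29/6 ÷ 10 = 29/60 = 0.483333… → 0.483.

0.483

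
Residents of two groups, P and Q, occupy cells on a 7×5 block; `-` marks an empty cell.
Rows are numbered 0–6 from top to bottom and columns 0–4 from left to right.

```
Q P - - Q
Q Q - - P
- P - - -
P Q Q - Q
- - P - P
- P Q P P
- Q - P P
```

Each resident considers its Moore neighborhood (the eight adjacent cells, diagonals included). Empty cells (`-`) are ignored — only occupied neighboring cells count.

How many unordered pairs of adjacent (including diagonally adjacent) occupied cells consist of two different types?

17

Scan each occupied cell's neighbors to the right and below (and the two forward diagonals) so each pair is counted once.
Row 0: Q(0,0)–P(0,1)≠ Q(0,0)–Q(1,0)= Q(0,0)–Q(1,1)= P(0,1)–Q(1,1)≠ P(0,1)–Q(1,0)≠ Q(0,4)–P(1,4)≠  → 4/6 unlike.
Row 1: Q(1,0)–Q(1,1)= Q(1,0)–P(2,1)≠ Q(1,1)–P(2,1)≠  → 2/3 unlike.
Row 2: P(2,1)–Q(3,1)≠ P(2,1)–Q(3,2)≠ P(2,1)–P(3,0)=  → 2/3 unlike.
Row 3: P(3,0)–Q(3,1)≠ Q(3,1)–Q(3,2)= Q(3,1)–P(4,2)≠ Q(3,2)–P(4,2)≠ Q(3,4)–P(4,4)≠  → 4/5 unlike.
Row 4: P(4,2)–Q(5,2)≠ P(4,2)–P(5,3)= P(4,2)–P(5,1)= P(4,4)–P(5,4)= P(4,4)–P(5,3)=  → 1/5 unlike.
Row 5: P(5,1)–Q(5,2)≠ P(5,1)–Q(6,1)≠ Q(5,2)–P(5,3)≠ Q(5,2)–P(6,3)≠ Q(5,2)–Q(6,1)= P(5,3)–P(5,4)= P(5,3)–P(6,3)= P(5,3)–P(6,4)= P(5,4)–P(6,4)= P(5,4)–P(6,3)=  → 4/10 unlike.
Row 6: P(6,3)–P(6,4)=  → 0/1 unlike.
Total adjacent occupied pairs: 33; unlike-type pairs: 17.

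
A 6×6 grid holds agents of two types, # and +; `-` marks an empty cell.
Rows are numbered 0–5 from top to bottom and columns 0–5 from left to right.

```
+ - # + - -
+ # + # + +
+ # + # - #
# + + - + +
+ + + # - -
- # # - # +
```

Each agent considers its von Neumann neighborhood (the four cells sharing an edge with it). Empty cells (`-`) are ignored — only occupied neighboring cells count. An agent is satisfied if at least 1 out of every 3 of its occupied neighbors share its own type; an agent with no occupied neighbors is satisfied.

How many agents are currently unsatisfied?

Row 0: (0,0)+ 1/1 ✓ · (0,2)# 0/2 ✗ · (0,3)+ 0/2 ✗
Row 1: (1,0)+ 2/3 ✓ · (1,1)# 1/3 ✓ · (1,2)+ 1/4 ✗ · (1,3)# 1/4 ✗ · (1,4)+ 1/2 ✓ · (1,5)+ 1/2 ✓
Row 2: (2,0)+ 1/3 ✓ · (2,1)# 1/4 ✗ · (2,2)+ 2/4 ✓ · (2,3)# 1/2 ✓ · (2,5)# 0/2 ✗
Row 3: (3,0)# 0/3 ✗ · (3,1)+ 2/4 ✓ · (3,2)+ 3/3 ✓ · (3,4)+ 1/1 ✓ · (3,5)+ 1/2 ✓
Row 4: (4,0)+ 1/2 ✓ · (4,1)+ 3/4 ✓ · (4,2)+ 2/4 ✓ · (4,3)# 0/1 ✗
Row 5: (5,1)# 1/2 ✓ · (5,2)# 1/2 ✓ · (5,4)# 0/1 ✗ · (5,5)+ 0/1 ✗
Unsatisfied: (0,2), (0,3), (1,2), (1,3), (2,1), (2,5), (3,0), (4,3), (5,4), (5,5) — 10 in total.

10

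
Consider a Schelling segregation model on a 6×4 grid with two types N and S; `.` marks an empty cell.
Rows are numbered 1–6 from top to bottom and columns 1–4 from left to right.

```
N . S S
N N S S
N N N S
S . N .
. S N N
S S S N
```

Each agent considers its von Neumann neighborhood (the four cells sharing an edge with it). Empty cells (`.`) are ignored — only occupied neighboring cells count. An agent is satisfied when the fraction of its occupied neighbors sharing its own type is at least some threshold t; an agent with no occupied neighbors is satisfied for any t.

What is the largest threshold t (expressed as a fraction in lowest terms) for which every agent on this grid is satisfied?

0/1

Row 1: (1,1)N 1/1 · (1,3)S 2/2 · (1,4)S 2/2
Row 2: (2,1)N 3/3 · (2,2)N 2/3 · (2,3)S 2/4 · (2,4)S 3/3
Row 3: (3,1)N 2/3 · (3,2)N 3/3 · (3,3)N 2/4 · (3,4)S 1/2
Row 4: (4,1)S 0/1 · (4,3)N 2/2
Row 5: (5,2)S 1/2 · (5,3)N 2/4 · (5,4)N 2/2
Row 6: (6,1)S 1/1 · (6,2)S 3/3 · (6,3)S 1/3 · (6,4)N 1/2
The smallest same-type fraction is 0/1 at (4,1), which reduces to 0/1. Any threshold above that leaves this agent unsatisfied.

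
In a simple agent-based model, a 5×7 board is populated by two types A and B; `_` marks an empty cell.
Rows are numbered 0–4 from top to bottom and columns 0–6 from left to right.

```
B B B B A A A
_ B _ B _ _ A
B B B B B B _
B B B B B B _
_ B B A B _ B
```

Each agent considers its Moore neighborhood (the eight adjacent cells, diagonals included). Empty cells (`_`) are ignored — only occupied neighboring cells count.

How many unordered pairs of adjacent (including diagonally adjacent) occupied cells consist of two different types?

Scan each occupied cell's neighbors to the right and below (and the two forward diagonals) so each pair is counted once.
Row 0: B(0,0)–B(0,1)= B(0,0)–B(1,1)= B(0,1)–B(0,2)= B(0,1)–B(1,1)= B(0,2)–B(0,3)= B(0,2)–B(1,3)= B(0,2)–B(1,1)= B(0,3)–A(0,4)≠ B(0,3)–B(1,3)= A(0,4)–A(0,5)= A(0,4)–B(1,3)≠ A(0,5)–A(0,6)= A(0,5)–A(1,6)= A(0,6)–A(1,6)=  → 2/14 unlike.
Row 1: B(1,1)–B(2,1)= B(1,1)–B(2,2)= B(1,1)–B(2,0)= B(1,3)–B(2,3)= B(1,3)–B(2,4)= B(1,3)–B(2,2)= A(1,6)–B(2,5)≠  → 1/7 unlike.
Row 2: B(2,0)–B(2,1)= B(2,0)–B(3,0)= B(2,0)–B(3,1)= B(2,1)–B(2,2)= B(2,1)–B(3,1)= B(2,1)–B(3,2)= B(2,1)–B(3,0)= B(2,2)–B(2,3)= B(2,2)–B(3,2)= B(2,2)–B(3,3)= B(2,2)–B(3,1)= B(2,3)–B(2,4)= B(2,3)–B(3,3)= B(2,3)–B(3,4)= B(2,3)–B(3,2)= B(2,4)–B(2,5)= B(2,4)–B(3,4)= B(2,4)–B(3,5)= B(2,4)–B(3,3)= B(2,5)–B(3,5)= B(2,5)–B(3,4)=  → 0/21 unlike.
Row 3: B(3,0)–B(3,1)= B(3,0)–B(4,1)= B(3,1)–B(3,2)= B(3,1)–B(4,1)= B(3,1)–B(4,2)= B(3,2)–B(3,3)= B(3,2)–B(4,2)= B(3,2)–A(4,3)≠ B(3,2)–B(4,1)= B(3,3)–B(3,4)= B(3,3)–A(4,3)≠ B(3,3)–B(4,4)= B(3,3)–B(4,2)= B(3,4)–B(3,5)= B(3,4)–B(4,4)= B(3,4)–A(4,3)≠ B(3,5)–B(4,6)= B(3,5)–B(4,4)=  → 3/18 unlike.
Row 4: B(4,1)–B(4,2)= B(4,2)–A(4,3)≠ A(4,3)–B(4,4)≠  → 2/3 unlike.
Total adjacent occupied pairs: 63; unlike-type pairs: 8.

8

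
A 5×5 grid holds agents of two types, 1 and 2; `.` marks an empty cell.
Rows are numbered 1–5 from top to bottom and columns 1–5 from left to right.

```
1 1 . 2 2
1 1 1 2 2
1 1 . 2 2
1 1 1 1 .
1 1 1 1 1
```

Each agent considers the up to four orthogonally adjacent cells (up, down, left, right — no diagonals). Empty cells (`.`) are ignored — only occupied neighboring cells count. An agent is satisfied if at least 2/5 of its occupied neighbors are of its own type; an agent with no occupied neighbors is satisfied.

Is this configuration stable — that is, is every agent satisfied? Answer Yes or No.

Row 1: (1,1)1 2/2 ok · (1,2)1 2/2 ok · (1,4)2 2/2 ok · (1,5)2 2/2 ok
Row 2: (2,1)1 3/3 ok · (2,2)1 4/4 ok · (2,3)1 1/2 ok · (2,4)2 3/4 ok · (2,5)2 3/3 ok
Row 3: (3,1)1 3/3 ok · (3,2)1 3/3 ok · (3,4)2 2/3 ok · (3,5)2 2/2 ok
Row 4: (4,1)1 3/3 ok · (4,2)1 4/4 ok · (4,3)1 3/3 ok · (4,4)1 2/3 ok
Row 5: (5,1)1 2/2 ok · (5,2)1 3/3 ok · (5,3)1 3/3 ok · (5,4)1 3/3 ok · (5,5)1 1/1 ok
All meet the threshold, so the configuration is stable.

Yes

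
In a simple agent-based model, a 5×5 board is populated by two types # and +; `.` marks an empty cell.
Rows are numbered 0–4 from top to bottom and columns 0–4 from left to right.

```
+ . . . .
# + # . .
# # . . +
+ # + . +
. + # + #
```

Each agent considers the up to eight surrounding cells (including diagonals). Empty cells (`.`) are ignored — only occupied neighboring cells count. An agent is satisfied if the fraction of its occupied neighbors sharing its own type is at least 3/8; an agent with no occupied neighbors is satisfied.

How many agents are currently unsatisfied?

Row 0: (0,0)+ 1/2 ok
Row 1: (1,0)# 2/4 ok · (1,1)+ 1/5 unhappy · (1,2)# 1/2 ok
Row 2: (2,0)# 3/5 ok · (2,1)# 4/7 ok · (2,4)+ 1/1 ok
Row 3: (3,0)+ 1/4 unhappy · (3,1)# 3/6 ok · (3,2)+ 2/5 ok · (3,4)+ 2/3 ok
Row 4: (4,1)+ 2/4 ok · (4,2)# 1/4 unhappy · (4,3)+ 2/4 ok · (4,4)# 0/2 unhappy
Unsatisfied: (1,1), (3,0), (4,2), (4,4) — 4 in total.

4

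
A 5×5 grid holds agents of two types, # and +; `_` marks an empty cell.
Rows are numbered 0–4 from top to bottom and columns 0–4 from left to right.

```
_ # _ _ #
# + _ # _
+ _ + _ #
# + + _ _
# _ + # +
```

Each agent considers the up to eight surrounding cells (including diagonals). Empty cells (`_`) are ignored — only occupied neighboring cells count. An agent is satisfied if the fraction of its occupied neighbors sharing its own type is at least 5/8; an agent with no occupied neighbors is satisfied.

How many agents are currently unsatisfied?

8

(0,1)# 1/2 ✗
(0,4)# 1/1 ✓
(1,0)# 1/3 ✗
(1,1)+ 2/4 ✗
(1,3)# 2/3 ✓
(2,0)+ 2/4 ✗
(2,2)+ 3/4 ✓
(2,4)# 1/1 ✓
(3,0)# 1/3 ✗
(3,1)+ 4/6 ✓
(3,2)+ 3/4 ✓
(4,0)# 1/2 ✗
(4,2)+ 2/3 ✓
(4,3)# 0/3 ✗
(4,4)+ 0/1 ✗
Unsatisfied: (0,1), (1,0), (1,1), (2,0), (3,0), (4,0), (4,3), (4,4) — 8 in total.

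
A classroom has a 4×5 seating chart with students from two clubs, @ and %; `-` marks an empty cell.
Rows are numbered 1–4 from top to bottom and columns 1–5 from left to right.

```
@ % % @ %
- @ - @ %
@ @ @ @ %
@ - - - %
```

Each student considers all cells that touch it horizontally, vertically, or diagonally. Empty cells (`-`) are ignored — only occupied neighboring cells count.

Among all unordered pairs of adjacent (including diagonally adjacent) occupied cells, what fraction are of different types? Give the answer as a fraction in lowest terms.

13/29

Scan each occupied cell's neighbors to the right and below (and the two forward diagonals) so each pair is counted once.
Row 1: @(1,1)–%(1,2)≠ @(1,1)–@(2,2)= %(1,2)–%(1,3)= %(1,2)–@(2,2)≠ %(1,3)–@(1,4)≠ %(1,3)–@(2,4)≠ %(1,3)–@(2,2)≠ @(1,4)–%(1,5)≠ @(1,4)–@(2,4)= @(1,4)–%(2,5)≠ %(1,5)–%(2,5)= %(1,5)–@(2,4)≠  → 8/12 unlike.
Row 2: @(2,2)–@(3,2)= @(2,2)–@(3,3)= @(2,2)–@(3,1)= @(2,4)–%(2,5)≠ @(2,4)–@(3,4)= @(2,4)–%(3,5)≠ @(2,4)–@(3,3)= %(2,5)–%(3,5)= %(2,5)–@(3,4)≠  → 3/9 unlike.
Row 3: @(3,1)–@(3,2)= @(3,1)–@(4,1)= @(3,2)–@(3,3)= @(3,2)–@(4,1)= @(3,3)–@(3,4)= @(3,4)–%(3,5)≠ @(3,4)–%(4,5)≠ %(3,5)–%(4,5)=  → 2/8 unlike.
Total adjacent occupied pairs: 29; unlike-type pairs: 13.
13/29 is already in lowest terms.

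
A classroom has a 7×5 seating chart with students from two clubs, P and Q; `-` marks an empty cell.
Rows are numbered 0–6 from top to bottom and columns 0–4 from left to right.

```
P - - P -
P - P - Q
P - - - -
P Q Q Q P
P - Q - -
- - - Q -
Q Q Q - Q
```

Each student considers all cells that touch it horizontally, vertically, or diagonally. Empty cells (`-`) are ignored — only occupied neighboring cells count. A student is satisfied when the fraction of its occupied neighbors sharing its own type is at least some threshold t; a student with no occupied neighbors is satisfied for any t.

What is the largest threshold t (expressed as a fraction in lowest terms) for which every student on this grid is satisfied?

Row 0: (0,0)P 1/1 · (0,3)P 1/2
Row 1: (1,0)P 2/2 · (1,2)P 1/1 · (1,4)Q 0/1
Row 2: (2,0)P 2/3
Row 3: (3,0)P 2/3 · (3,1)Q 2/5 · (3,2)Q 3/3 · (3,3)Q 2/3 · (3,4)P 0/1
Row 4: (4,0)P 1/2 · (4,2)Q 4/4
Row 5: (5,3)Q 3/3
Row 6: (6,0)Q 1/1 · (6,1)Q 2/2 · (6,2)Q 2/2 · (6,4)Q 1/1
The smallest same-type fraction is 0/1 at (1,4), which reduces to 0/1. Any threshold above that leaves this student unsatisfied.

0/1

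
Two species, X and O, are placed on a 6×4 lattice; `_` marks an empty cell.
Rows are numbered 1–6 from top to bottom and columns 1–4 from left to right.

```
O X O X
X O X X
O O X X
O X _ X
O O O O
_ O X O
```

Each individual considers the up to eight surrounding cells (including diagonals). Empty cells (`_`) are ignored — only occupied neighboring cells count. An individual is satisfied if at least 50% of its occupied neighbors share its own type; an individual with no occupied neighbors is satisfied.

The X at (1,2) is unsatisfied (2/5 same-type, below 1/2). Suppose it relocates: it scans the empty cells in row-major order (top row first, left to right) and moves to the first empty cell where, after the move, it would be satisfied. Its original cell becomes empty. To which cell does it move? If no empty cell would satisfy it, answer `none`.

(4,3)

Vacating (1,2). Empty cells in order:
  (4,3): 4/8 same-type → satisfied — stop here.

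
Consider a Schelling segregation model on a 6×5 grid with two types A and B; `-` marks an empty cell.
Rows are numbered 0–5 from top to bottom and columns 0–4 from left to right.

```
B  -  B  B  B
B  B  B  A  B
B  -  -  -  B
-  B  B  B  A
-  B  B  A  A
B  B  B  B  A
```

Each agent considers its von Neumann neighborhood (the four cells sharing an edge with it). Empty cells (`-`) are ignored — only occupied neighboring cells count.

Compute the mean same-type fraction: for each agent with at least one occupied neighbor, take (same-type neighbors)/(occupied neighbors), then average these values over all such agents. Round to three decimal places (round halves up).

(0,0)B 1/1
(0,2)B 2/2
(0,3)B 2/3
(0,4)B 2/2
(1,0)B 3/3
(1,1)B 2/2
(1,2)B 2/3
(1,3)A 0/3
(1,4)B 2/3
(2,0)B 1/1
(2,4)B 1/2
(3,1)B 2/2
(3,2)B 3/3
(3,3)B 1/3
(3,4)A 1/3
(4,1)B 3/3
(4,2)B 3/4
(4,3)A 1/4
(4,4)A 3/3
(5,0)B 1/1
(5,1)B 3/3
(5,2)B 3/3
(5,3)B 1/3
(5,4)A 1/2
Sum over 24 agents: 1/1 + 2/2 + 2/3 + 2/2 + 3/3 + 2/2 + 2/3 + 0/3 + 2/3 + 1/1 + 1/2 + 2/2 + 3/3 + 1/3 + 1/3 + 3/3 + 3/4 + 1/4 + 3/3 + 1/1 + 3/3 + 3/3 + 1/3 + 1/2 = 18; mean = 18 ÷ 24 = 3/4 = 0.75 → 0.750.

0.750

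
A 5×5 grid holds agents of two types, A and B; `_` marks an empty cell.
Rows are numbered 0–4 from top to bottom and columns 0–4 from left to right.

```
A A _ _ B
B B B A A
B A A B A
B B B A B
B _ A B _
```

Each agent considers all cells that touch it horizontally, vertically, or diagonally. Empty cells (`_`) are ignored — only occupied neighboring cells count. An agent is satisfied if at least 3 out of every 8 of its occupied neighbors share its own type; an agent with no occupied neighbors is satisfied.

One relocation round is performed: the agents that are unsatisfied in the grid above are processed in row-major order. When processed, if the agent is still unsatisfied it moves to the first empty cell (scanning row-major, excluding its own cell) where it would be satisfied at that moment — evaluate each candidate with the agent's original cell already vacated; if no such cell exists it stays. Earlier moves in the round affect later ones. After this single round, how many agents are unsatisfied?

Initially unsatisfied (in order): (0,0), (0,1), (0,4), (1,2), (2,1), (4,2).
  (0,0) → (0,2).
  (0,1) → (0,3).
  (0,4) → (0,0).
  (1,2) → (0,1).
  (2,1) → (0,4).
  (4,2) → (1,2).
Resulting grid:
B B A A A
B B A A A
B _ A B A
B B B A B
B _ _ B _
Unsatisfied now: (2,3), (3,3).

2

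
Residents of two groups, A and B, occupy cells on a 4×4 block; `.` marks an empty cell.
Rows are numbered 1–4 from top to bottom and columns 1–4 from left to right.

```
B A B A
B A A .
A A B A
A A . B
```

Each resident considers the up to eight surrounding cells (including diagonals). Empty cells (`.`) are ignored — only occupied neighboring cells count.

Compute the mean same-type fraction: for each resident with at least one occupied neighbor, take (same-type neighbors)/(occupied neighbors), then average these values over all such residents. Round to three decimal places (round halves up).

0.494

Row 1: (1,1)B 1/3 · (1,2)A 2/5 · (1,3)B 0/4 · (1,4)A 1/2
Row 2: (2,1)B 1/5 · (2,2)A 4/8 · (2,3)A 5/7
Row 3: (3,1)A 4/5 · (3,2)A 5/7 · (3,3)B 1/6 · (3,4)A 1/3
Row 4: (4,1)A 3/3 · (4,2)A 3/4 · (4,4)B 1/2
Sum over 14 residents: 1/3 + 2/5 + 0/4 + 1/2 + 1/5 + 4/8 + 5/7 + 4/5 + 5/7 + 1/6 + 1/3 + 3/3 + 3/4 + 1/2 = 2903/420; mean = 2903/420 ÷ 14 = 2903/5880 = 0.493707… → 0.494.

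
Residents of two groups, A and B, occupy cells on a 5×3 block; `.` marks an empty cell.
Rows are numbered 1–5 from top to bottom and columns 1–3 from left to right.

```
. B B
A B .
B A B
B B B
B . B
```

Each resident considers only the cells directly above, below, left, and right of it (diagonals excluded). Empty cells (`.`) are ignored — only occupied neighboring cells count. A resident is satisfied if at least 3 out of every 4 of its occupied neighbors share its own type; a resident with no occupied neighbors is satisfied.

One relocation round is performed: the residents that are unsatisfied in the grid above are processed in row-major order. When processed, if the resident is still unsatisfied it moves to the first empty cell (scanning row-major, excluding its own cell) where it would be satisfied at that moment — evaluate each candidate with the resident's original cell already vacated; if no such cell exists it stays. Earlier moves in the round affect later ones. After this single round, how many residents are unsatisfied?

Initially unsatisfied (in order): (2,1), (2,2), (3,1), (3,2), (3,3), (4,2).
  (2,1): no empty cell satisfies it; stays.
  (2,2) → (2,3).
  (3,1) → (5,2).
  (3,2): no empty cell satisfies it; stays.
  (3,3): no empty cell satisfies it; stays.
  (4,2): now satisfied by earlier moves; stays.
Resulting grid:
. B B
A . B
. A B
B B B
B B B
Unsatisfied now: (3,2), (3,3).

2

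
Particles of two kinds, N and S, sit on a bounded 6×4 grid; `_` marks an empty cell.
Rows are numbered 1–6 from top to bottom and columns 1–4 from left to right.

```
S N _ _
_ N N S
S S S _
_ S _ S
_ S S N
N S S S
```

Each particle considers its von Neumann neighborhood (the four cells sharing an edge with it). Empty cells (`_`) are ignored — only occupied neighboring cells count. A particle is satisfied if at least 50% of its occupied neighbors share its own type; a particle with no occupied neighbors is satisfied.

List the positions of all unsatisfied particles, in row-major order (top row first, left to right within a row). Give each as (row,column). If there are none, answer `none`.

(1,1), (2,3), (2,4), (4,4), (5,4), (6,1)

Row 1: (1,1)S 0/1 ✗ · (1,2)N 1/2 ✓
Row 2: (2,2)N 2/3 ✓ · (2,3)N 1/3 ✗ · (2,4)S 0/1 ✗
Row 3: (3,1)S 1/1 ✓ · (3,2)S 3/4 ✓ · (3,3)S 1/2 ✓
Row 4: (4,2)S 2/2 ✓ · (4,4)S 0/1 ✗
Row 5: (5,2)S 3/3 ✓ · (5,3)S 2/3 ✓ · (5,4)N 0/3 ✗
Row 6: (6,1)N 0/1 ✗ · (6,2)S 2/3 ✓ · (6,3)S 3/3 ✓ · (6,4)S 1/2 ✓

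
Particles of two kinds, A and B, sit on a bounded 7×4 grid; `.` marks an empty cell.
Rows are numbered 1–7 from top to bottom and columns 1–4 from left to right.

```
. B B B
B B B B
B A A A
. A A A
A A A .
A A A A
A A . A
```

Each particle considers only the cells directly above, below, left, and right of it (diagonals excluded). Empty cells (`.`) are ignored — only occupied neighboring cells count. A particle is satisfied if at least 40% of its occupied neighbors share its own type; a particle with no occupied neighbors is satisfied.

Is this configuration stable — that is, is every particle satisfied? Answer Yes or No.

Row 1: (1,2)B 2/2 satisfied · (1,3)B 3/3 satisfied · (1,4)B 2/2 satisfied
Row 2: (2,1)B 2/2 satisfied · (2,2)B 3/4 satisfied · (2,3)B 3/4 satisfied · (2,4)B 2/3 satisfied
Row 3: (3,1)B 1/2 satisfied · (3,2)A 2/4 satisfied · (3,3)A 3/4 satisfied · (3,4)A 2/3 satisfied
Row 4: (4,2)A 3/3 satisfied · (4,3)A 4/4 satisfied · (4,4)A 2/2 satisfied
Row 5: (5,1)A 2/2 satisfied · (5,2)A 4/4 satisfied · (5,3)A 3/3 satisfied
Row 6: (6,1)A 3/3 satisfied · (6,2)A 4/4 satisfied · (6,3)A 3/3 satisfied · (6,4)A 2/2 satisfied
Row 7: (7,1)A 2/2 satisfied · (7,2)A 2/2 satisfied · (7,4)A 1/1 satisfied
All meet the threshold, so the configuration is stable.

Yes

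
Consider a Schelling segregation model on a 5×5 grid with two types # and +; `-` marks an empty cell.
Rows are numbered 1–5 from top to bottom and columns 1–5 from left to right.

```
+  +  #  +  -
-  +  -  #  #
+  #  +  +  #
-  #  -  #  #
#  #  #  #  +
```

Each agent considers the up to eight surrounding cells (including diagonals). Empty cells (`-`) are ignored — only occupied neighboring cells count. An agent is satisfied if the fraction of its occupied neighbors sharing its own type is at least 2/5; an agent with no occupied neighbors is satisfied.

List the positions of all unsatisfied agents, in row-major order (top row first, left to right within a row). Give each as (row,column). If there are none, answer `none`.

(1,1)+ 2/2 ✓
(1,2)+ 2/3 ✓
(1,3)# 1/4 ✗
(1,4)+ 0/3 ✗
(2,2)+ 4/6 ✓
(2,4)# 3/6 ✓
(2,5)# 2/4 ✓
(3,1)+ 1/3 ✗
(3,2)# 1/4 ✗
(3,3)+ 2/6 ✗
(3,4)+ 1/6 ✗
(3,5)# 4/5 ✓
(4,2)# 4/6 ✓
(4,4)# 4/7 ✓
(4,5)# 3/5 ✓
(5,1)# 2/2 ✓
(5,2)# 3/3 ✓
(5,3)# 4/4 ✓
(5,4)# 3/4 ✓
(5,5)+ 0/3 ✗

(1,3), (1,4), (3,1), (3,2), (3,3), (3,4), (5,5)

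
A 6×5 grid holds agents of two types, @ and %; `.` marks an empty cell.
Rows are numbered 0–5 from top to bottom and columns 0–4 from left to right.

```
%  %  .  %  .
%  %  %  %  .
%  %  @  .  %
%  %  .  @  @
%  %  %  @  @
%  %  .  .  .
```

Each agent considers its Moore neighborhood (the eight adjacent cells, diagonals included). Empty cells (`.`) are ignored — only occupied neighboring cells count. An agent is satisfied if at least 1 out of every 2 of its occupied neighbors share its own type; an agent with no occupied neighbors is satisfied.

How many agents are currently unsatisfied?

2

(0,0)% 3/3 ✓
(0,1)% 4/4 ✓
(0,3)% 2/2 ✓
(1,0)% 5/5 ✓
(1,1)% 6/7 ✓
(1,2)% 5/6 ✓
(1,3)% 3/4 ✓
(2,0)% 5/5 ✓
(2,1)% 6/7 ✓
(2,2)@ 1/6 ✗
(2,4)% 1/3 ✗
(3,0)% 5/5 ✓
(3,1)% 6/7 ✓
(3,3)@ 4/6 ✓
(3,4)@ 3/4 ✓
(4,0)% 5/5 ✓
(4,1)% 6/6 ✓
(4,2)% 3/5 ✓
(4,3)@ 3/4 ✓
(4,4)@ 3/3 ✓
(5,0)% 3/3 ✓
(5,1)% 4/4 ✓
Unsatisfied: (2,2), (2,4) — 2 in total.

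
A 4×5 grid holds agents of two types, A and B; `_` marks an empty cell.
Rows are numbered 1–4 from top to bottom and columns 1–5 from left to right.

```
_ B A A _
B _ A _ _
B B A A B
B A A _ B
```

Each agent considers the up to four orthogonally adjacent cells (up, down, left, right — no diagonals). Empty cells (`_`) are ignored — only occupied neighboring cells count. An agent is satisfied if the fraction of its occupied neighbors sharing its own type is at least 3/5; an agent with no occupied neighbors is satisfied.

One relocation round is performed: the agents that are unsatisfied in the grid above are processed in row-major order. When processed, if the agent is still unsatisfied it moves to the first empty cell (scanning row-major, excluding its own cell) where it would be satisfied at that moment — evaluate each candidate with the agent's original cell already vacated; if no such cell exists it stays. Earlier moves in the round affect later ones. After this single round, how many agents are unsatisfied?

Initially unsatisfied (in order): (1,2), (3,2), (3,4), (3,5), (4,1), (4,2).
  (1,2) → (1,1).
  (3,2) → (2,5).
  (3,4) → (2,4).
  (3,5): now satisfied by earlier moves; stays.
  (4,1): no empty cell satisfies it; stays.
  (4,2) → (3,4).
Resulting grid:
B _ A A _
B _ A A B
B _ A A B
B _ A _ B
Unsatisfied now: (2,5).

1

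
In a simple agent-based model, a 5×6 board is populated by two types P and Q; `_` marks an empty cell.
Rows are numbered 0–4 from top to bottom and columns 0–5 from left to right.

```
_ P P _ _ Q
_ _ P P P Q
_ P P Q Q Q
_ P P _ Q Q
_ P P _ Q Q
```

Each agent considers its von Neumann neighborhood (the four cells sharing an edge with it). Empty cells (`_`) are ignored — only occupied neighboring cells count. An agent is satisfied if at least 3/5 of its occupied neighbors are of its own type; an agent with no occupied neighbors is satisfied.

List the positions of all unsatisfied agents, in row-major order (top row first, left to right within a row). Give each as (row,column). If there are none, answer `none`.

(0,1)P 1/1 ok
(0,2)P 2/2 ok
(0,5)Q 1/1 ok
(1,2)P 3/3 ok
(1,3)P 2/3 ok
(1,4)P 1/3 unhappy
(1,5)Q 2/3 ok
(2,1)P 2/2 ok
(2,2)P 3/4 ok
(2,3)Q 1/3 unhappy
(2,4)Q 3/4 ok
(2,5)Q 3/3 ok
(3,1)P 3/3 ok
(3,2)P 3/3 ok
(3,4)Q 3/3 ok
(3,5)Q 3/3 ok
(4,1)P 2/2 ok
(4,2)P 2/2 ok
(4,4)Q 2/2 ok
(4,5)Q 2/2 ok

(1,4), (2,3)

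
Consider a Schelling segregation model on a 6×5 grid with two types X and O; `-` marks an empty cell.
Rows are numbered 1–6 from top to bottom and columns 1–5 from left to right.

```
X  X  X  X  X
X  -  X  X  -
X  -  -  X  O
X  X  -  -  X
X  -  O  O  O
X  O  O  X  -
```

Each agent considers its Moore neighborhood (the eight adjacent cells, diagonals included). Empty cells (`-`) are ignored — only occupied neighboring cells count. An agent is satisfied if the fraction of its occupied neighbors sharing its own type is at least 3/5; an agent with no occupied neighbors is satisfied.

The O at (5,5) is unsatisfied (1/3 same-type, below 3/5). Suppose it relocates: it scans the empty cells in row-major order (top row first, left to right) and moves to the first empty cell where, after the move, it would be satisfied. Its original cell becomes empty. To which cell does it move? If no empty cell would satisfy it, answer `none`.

(4,4)

Vacating (5,5). Empty cells in order:
  (2,2): 0/6 same-type → still unsatisfied.
  (2,5): 1/5 same-type → still unsatisfied.
  (3,2): 0/5 same-type → still unsatisfied.
  (3,3): 0/4 same-type → still unsatisfied.
  (4,3): 2/4 same-type → still unsatisfied.
  (4,4): 3/5 same-type → satisfied — stop here.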